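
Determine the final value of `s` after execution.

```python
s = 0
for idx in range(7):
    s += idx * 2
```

Let's trace through this code step by step.

Initialize: s = 0
Entering loop: for idx in range(7):

After execution: s = 42
42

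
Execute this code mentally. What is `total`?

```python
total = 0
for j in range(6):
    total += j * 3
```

Let's trace through this code step by step.

Initialize: total = 0
Entering loop: for j in range(6):

After execution: total = 45
45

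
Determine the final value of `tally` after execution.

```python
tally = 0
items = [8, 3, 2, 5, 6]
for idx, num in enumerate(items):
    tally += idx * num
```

Let's trace through this code step by step.

Initialize: tally = 0
Initialize: items = [8, 3, 2, 5, 6]
Entering loop: for idx, num in enumerate(items):

After execution: tally = 46
46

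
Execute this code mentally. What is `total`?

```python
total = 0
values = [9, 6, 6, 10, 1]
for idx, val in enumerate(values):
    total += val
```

Let's trace through this code step by step.

Initialize: total = 0
Initialize: values = [9, 6, 6, 10, 1]
Entering loop: for idx, val in enumerate(values):

After execution: total = 32
32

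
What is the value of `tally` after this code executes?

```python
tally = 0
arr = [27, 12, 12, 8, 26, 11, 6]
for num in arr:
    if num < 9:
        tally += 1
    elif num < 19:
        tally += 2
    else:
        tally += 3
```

Let's trace through this code step by step.

Initialize: tally = 0
Initialize: arr = [27, 12, 12, 8, 26, 11, 6]
Entering loop: for num in arr:

After execution: tally = 14
14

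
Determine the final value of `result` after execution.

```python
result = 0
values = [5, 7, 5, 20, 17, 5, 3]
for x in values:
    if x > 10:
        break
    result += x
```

Let's trace through this code step by step.

Initialize: result = 0
Initialize: values = [5, 7, 5, 20, 17, 5, 3]
Entering loop: for x in values:

After execution: result = 17
17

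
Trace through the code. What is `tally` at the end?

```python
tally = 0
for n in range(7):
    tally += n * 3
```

Let's trace through this code step by step.

Initialize: tally = 0
Entering loop: for n in range(7):

After execution: tally = 63
63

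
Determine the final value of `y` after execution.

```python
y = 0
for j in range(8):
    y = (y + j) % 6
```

Let's trace through this code step by step.

Initialize: y = 0
Entering loop: for j in range(8):

After execution: y = 4
4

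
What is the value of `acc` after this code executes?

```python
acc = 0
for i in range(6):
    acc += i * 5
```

Let's trace through this code step by step.

Initialize: acc = 0
Entering loop: for i in range(6):

After execution: acc = 75
75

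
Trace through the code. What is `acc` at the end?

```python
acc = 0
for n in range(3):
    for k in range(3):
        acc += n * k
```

Let's trace through this code step by step.

Initialize: acc = 0
Entering loop: for n in range(3):

After execution: acc = 9
9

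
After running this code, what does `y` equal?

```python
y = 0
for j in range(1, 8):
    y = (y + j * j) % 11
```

Let's trace through this code step by step.

Initialize: y = 0
Entering loop: for j in range(1, 8):

After execution: y = 8
8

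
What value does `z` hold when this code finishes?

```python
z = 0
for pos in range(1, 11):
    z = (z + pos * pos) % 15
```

Let's trace through this code step by step.

Initialize: z = 0
Entering loop: for pos in range(1, 11):

After execution: z = 10
10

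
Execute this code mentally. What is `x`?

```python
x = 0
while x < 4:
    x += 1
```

Let's trace through this code step by step.

Initialize: x = 0
Entering loop: while x < 4:

After execution: x = 4
4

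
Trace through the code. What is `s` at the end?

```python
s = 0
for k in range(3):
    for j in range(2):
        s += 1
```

Let's trace through this code step by step.

Initialize: s = 0
Entering loop: for k in range(3):

After execution: s = 6
6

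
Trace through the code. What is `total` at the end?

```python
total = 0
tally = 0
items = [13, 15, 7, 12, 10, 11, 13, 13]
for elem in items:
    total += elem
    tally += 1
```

Let's trace through this code step by step.

Initialize: total = 0
Initialize: tally = 0
Initialize: items = [13, 15, 7, 12, 10, 11, 13, 13]
Entering loop: for elem in items:

After execution: total = 94
94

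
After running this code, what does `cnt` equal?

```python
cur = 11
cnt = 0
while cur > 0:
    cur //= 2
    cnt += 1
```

Let's trace through this code step by step.

Initialize: cur = 11
Initialize: cnt = 0
Entering loop: while cur > 0:

After execution: cnt = 4
4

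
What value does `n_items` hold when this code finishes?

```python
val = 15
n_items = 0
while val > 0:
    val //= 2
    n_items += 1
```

Let's trace through this code step by step.

Initialize: val = 15
Initialize: n_items = 0
Entering loop: while val > 0:

After execution: n_items = 4
4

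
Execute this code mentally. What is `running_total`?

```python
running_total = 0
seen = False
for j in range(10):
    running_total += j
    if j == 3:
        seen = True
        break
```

Let's trace through this code step by step.

Initialize: running_total = 0
Initialize: seen = False
Entering loop: for j in range(10):

After execution: running_total = 6
6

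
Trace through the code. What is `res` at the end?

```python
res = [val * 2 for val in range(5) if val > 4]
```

Let's trace through this code step by step.

Initialize: res = [val * 2 for val in range(5) if val > 4]

After execution: res = []
[]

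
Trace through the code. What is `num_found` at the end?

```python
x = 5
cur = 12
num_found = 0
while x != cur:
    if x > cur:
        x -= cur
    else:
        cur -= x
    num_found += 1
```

Let's trace through this code step by step.

Initialize: x = 5
Initialize: cur = 12
Initialize: num_found = 0
Entering loop: while x != cur:

After execution: num_found = 5
5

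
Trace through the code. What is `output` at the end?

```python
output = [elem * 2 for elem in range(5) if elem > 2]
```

Let's trace through this code step by step.

Initialize: output = [elem * 2 for elem in range(5) if elem > 2]

After execution: output = [6, 8]
[6, 8]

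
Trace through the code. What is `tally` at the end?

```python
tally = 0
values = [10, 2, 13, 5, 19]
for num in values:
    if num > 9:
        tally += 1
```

Let's trace through this code step by step.

Initialize: tally = 0
Initialize: values = [10, 2, 13, 5, 19]
Entering loop: for num in values:

After execution: tally = 3
3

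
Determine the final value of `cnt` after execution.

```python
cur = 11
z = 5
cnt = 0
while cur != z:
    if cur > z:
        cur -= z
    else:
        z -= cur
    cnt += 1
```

Let's trace through this code step by step.

Initialize: cur = 11
Initialize: z = 5
Initialize: cnt = 0
Entering loop: while cur != z:

After execution: cnt = 6
6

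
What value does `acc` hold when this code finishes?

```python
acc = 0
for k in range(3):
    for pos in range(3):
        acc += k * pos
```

Let's trace through this code step by step.

Initialize: acc = 0
Entering loop: for k in range(3):

After execution: acc = 9
9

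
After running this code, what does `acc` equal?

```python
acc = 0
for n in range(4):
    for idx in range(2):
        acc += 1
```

Let's trace through this code step by step.

Initialize: acc = 0
Entering loop: for n in range(4):

After execution: acc = 8
8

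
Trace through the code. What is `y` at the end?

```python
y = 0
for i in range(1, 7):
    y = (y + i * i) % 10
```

Let's trace through this code step by step.

Initialize: y = 0
Entering loop: for i in range(1, 7):

After execution: y = 1
1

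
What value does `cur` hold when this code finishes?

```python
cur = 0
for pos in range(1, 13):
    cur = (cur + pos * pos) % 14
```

Let's trace through this code step by step.

Initialize: cur = 0
Entering loop: for pos in range(1, 13):

After execution: cur = 6
6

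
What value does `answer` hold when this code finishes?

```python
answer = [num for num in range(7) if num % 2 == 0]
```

Let's trace through this code step by step.

Initialize: answer = [num for num in range(7) if num % 2 == 0]

After execution: answer = [0, 2, 4, 6]
[0, 2, 4, 6]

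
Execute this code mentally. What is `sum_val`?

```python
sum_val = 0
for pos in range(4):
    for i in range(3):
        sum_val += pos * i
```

Let's trace through this code step by step.

Initialize: sum_val = 0
Entering loop: for pos in range(4):

After execution: sum_val = 18
18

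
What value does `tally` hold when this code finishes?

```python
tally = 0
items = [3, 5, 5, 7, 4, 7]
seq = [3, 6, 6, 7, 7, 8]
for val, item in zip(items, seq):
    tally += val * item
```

Let's trace through this code step by step.

Initialize: tally = 0
Initialize: items = [3, 5, 5, 7, 4, 7]
Initialize: seq = [3, 6, 6, 7, 7, 8]
Entering loop: for val, item in zip(items, seq):

After execution: tally = 202
202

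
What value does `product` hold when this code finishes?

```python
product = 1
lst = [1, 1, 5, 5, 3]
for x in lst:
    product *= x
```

Let's trace through this code step by step.

Initialize: product = 1
Initialize: lst = [1, 1, 5, 5, 3]
Entering loop: for x in lst:

After execution: product = 75
75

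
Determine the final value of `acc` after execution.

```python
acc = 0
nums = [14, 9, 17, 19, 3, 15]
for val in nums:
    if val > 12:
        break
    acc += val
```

Let's trace through this code step by step.

Initialize: acc = 0
Initialize: nums = [14, 9, 17, 19, 3, 15]
Entering loop: for val in nums:

After execution: acc = 0
0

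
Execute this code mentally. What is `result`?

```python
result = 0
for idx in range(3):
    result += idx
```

Let's trace through this code step by step.

Initialize: result = 0
Entering loop: for idx in range(3):

After execution: result = 3
3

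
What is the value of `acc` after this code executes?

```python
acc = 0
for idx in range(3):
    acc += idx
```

Let's trace through this code step by step.

Initialize: acc = 0
Entering loop: for idx in range(3):

After execution: acc = 3
3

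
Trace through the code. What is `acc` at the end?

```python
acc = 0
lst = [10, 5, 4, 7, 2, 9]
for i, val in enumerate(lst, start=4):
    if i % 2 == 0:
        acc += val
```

Let's trace through this code step by step.

Initialize: acc = 0
Initialize: lst = [10, 5, 4, 7, 2, 9]
Entering loop: for i, val in enumerate(lst, start=4):

After execution: acc = 16
16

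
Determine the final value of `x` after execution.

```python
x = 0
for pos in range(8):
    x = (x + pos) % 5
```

Let's trace through this code step by step.

Initialize: x = 0
Entering loop: for pos in range(8):

After execution: x = 3
3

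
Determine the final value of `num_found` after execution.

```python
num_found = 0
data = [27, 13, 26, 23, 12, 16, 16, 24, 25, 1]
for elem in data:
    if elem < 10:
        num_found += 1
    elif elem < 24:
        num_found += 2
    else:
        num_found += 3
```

Let's trace through this code step by step.

Initialize: num_found = 0
Initialize: data = [27, 13, 26, 23, 12, 16, 16, 24, 25, 1]
Entering loop: for elem in data:

After execution: num_found = 23
23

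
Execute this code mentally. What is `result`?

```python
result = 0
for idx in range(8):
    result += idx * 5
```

Let's trace through this code step by step.

Initialize: result = 0
Entering loop: for idx in range(8):

After execution: result = 140
140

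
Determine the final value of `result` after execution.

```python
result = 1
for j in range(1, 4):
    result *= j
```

Let's trace through this code step by step.

Initialize: result = 1
Entering loop: for j in range(1, 4):

After execution: result = 6
6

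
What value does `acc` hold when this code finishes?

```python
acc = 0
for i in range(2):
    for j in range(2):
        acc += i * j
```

Let's trace through this code step by step.

Initialize: acc = 0
Entering loop: for i in range(2):

After execution: acc = 1
1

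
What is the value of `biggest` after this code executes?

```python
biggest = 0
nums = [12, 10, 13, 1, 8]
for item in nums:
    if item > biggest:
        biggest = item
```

Let's trace through this code step by step.

Initialize: biggest = 0
Initialize: nums = [12, 10, 13, 1, 8]
Entering loop: for item in nums:

After execution: biggest = 13
13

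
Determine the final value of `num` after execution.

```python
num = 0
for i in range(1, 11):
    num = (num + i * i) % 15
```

Let's trace through this code step by step.

Initialize: num = 0
Entering loop: for i in range(1, 11):

After execution: num = 10
10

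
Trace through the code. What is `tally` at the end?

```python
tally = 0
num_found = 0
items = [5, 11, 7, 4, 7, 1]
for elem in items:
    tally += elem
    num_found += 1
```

Let's trace through this code step by step.

Initialize: tally = 0
Initialize: num_found = 0
Initialize: items = [5, 11, 7, 4, 7, 1]
Entering loop: for elem in items:

After execution: tally = 35
35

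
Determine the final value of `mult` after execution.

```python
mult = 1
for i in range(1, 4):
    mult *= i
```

Let's trace through this code step by step.

Initialize: mult = 1
Entering loop: for i in range(1, 4):

After execution: mult = 6
6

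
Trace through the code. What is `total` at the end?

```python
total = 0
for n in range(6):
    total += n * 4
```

Let's trace through this code step by step.

Initialize: total = 0
Entering loop: for n in range(6):

After execution: total = 60
60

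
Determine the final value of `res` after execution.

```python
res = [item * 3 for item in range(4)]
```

Let's trace through this code step by step.

Initialize: res = [item * 3 for item in range(4)]

After execution: res = [0, 3, 6, 9]
[0, 3, 6, 9]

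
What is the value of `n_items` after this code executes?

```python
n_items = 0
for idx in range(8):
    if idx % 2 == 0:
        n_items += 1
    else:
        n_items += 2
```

Let's trace through this code step by step.

Initialize: n_items = 0
Entering loop: for idx in range(8):

After execution: n_items = 12
12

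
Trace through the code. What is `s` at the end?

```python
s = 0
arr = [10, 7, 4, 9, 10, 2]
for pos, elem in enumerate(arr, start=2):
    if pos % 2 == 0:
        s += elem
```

Let's trace through this code step by step.

Initialize: s = 0
Initialize: arr = [10, 7, 4, 9, 10, 2]
Entering loop: for pos, elem in enumerate(arr, start=2):

After execution: s = 24
24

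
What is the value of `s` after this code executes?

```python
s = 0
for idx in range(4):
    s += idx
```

Let's trace through this code step by step.

Initialize: s = 0
Entering loop: for idx in range(4):

After execution: s = 6
6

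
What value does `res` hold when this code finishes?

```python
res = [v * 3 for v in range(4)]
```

Let's trace through this code step by step.

Initialize: res = [v * 3 for v in range(4)]

After execution: res = [0, 3, 6, 9]
[0, 3, 6, 9]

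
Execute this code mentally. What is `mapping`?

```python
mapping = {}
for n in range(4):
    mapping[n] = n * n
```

Let's trace through this code step by step.

Initialize: mapping = {}
Entering loop: for n in range(4):

After execution: mapping = {0: 0, 1: 1, 2: 4, 3: 9}
{0: 0, 1: 1, 2: 4, 3: 9}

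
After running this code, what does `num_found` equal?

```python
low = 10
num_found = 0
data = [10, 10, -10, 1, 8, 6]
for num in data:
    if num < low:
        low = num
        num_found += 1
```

Let's trace through this code step by step.

Initialize: low = 10
Initialize: num_found = 0
Initialize: data = [10, 10, -10, 1, 8, 6]
Entering loop: for num in data:

After execution: num_found = 1
1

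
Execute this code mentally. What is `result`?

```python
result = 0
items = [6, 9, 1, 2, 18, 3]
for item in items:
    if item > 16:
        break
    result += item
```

Let's trace through this code step by step.

Initialize: result = 0
Initialize: items = [6, 9, 1, 2, 18, 3]
Entering loop: for item in items:

After execution: result = 18
18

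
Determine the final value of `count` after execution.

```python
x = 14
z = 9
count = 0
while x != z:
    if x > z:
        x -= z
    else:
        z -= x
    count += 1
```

Let's trace through this code step by step.

Initialize: x = 14
Initialize: z = 9
Initialize: count = 0
Entering loop: while x != z:

After execution: count = 6
6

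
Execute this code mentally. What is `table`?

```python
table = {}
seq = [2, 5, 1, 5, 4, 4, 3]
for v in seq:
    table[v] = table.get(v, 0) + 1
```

Let's trace through this code step by step.

Initialize: table = {}
Initialize: seq = [2, 5, 1, 5, 4, 4, 3]
Entering loop: for v in seq:

After execution: table = {2: 1, 5: 2, 1: 1, 4: 2, 3: 1}
{2: 1, 5: 2, 1: 1, 4: 2, 3: 1}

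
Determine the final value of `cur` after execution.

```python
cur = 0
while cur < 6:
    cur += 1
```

Let's trace through this code step by step.

Initialize: cur = 0
Entering loop: while cur < 6:

After execution: cur = 6
6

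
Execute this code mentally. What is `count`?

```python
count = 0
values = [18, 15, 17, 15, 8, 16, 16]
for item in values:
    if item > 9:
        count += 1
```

Let's trace through this code step by step.

Initialize: count = 0
Initialize: values = [18, 15, 17, 15, 8, 16, 16]
Entering loop: for item in values:

After execution: count = 6
6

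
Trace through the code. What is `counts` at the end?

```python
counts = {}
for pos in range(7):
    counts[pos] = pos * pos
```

Let's trace through this code step by step.

Initialize: counts = {}
Entering loop: for pos in range(7):

After execution: counts = {0: 0, 1: 1, 2: 4, 3: 9, 4: 16, 5: 25, 6: 36}
{0: 0, 1: 1, 2: 4, 3: 9, 4: 16, 5: 25, 6: 36}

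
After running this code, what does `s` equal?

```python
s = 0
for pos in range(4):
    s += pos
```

Let's trace through this code step by step.

Initialize: s = 0
Entering loop: for pos in range(4):

After execution: s = 6
6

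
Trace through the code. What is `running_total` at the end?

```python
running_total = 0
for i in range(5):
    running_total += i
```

Let's trace through this code step by step.

Initialize: running_total = 0
Entering loop: for i in range(5):

After execution: running_total = 10
10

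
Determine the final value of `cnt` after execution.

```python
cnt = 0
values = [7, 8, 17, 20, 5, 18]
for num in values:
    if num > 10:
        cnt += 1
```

Let's trace through this code step by step.

Initialize: cnt = 0
Initialize: values = [7, 8, 17, 20, 5, 18]
Entering loop: for num in values:

After execution: cnt = 3
3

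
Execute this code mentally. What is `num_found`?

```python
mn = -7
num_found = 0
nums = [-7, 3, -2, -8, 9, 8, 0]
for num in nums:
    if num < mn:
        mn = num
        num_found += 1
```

Let's trace through this code step by step.

Initialize: mn = -7
Initialize: num_found = 0
Initialize: nums = [-7, 3, -2, -8, 9, 8, 0]
Entering loop: for num in nums:

After execution: num_found = 1
1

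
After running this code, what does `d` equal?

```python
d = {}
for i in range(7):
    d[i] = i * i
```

Let's trace through this code step by step.

Initialize: d = {}
Entering loop: for i in range(7):

After execution: d = {0: 0, 1: 1, 2: 4, 3: 9, 4: 16, 5: 25, 6: 36}
{0: 0, 1: 1, 2: 4, 3: 9, 4: 16, 5: 25, 6: 36}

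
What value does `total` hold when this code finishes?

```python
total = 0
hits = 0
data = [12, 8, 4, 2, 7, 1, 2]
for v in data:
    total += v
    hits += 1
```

Let's trace through this code step by step.

Initialize: total = 0
Initialize: hits = 0
Initialize: data = [12, 8, 4, 2, 7, 1, 2]
Entering loop: for v in data:

After execution: total = 36
36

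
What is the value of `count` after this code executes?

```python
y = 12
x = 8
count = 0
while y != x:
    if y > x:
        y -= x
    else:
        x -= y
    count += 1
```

Let's trace through this code step by step.

Initialize: y = 12
Initialize: x = 8
Initialize: count = 0
Entering loop: while y != x:

After execution: count = 2
2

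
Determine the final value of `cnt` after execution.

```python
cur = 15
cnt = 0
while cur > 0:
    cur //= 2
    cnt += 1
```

Let's trace through this code step by step.

Initialize: cur = 15
Initialize: cnt = 0
Entering loop: while cur > 0:

After execution: cnt = 4
4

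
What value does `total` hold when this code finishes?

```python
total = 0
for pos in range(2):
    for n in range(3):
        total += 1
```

Let's trace through this code step by step.

Initialize: total = 0
Entering loop: for pos in range(2):

After execution: total = 6
6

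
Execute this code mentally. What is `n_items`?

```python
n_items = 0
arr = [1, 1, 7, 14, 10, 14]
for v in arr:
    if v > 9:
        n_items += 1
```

Let's trace through this code step by step.

Initialize: n_items = 0
Initialize: arr = [1, 1, 7, 14, 10, 14]
Entering loop: for v in arr:

After execution: n_items = 3
3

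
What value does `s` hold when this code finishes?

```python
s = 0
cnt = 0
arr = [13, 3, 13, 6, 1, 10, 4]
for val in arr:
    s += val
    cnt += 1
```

Let's trace through this code step by step.

Initialize: s = 0
Initialize: cnt = 0
Initialize: arr = [13, 3, 13, 6, 1, 10, 4]
Entering loop: for val in arr:

After execution: s = 50
50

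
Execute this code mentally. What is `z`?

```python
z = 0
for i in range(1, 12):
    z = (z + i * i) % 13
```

Let's trace through this code step by step.

Initialize: z = 0
Entering loop: for i in range(1, 12):

After execution: z = 12
12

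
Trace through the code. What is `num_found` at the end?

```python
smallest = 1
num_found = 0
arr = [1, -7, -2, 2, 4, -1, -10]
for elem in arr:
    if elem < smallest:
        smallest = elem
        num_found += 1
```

Let's trace through this code step by step.

Initialize: smallest = 1
Initialize: num_found = 0
Initialize: arr = [1, -7, -2, 2, 4, -1, -10]
Entering loop: for elem in arr:

After execution: num_found = 2
2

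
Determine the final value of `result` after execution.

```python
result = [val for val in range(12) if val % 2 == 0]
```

Let's trace through this code step by step.

Initialize: result = [val for val in range(12) if val % 2 == 0]

After execution: result = [0, 2, 4, 6, 8, 10]
[0, 2, 4, 6, 8, 10]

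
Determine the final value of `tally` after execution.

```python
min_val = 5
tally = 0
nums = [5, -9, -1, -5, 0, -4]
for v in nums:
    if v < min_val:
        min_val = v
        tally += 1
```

Let's trace through this code step by step.

Initialize: min_val = 5
Initialize: tally = 0
Initialize: nums = [5, -9, -1, -5, 0, -4]
Entering loop: for v in nums:

After execution: tally = 1
1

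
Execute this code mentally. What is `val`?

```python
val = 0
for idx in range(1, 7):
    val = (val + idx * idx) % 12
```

Let's trace through this code step by step.

Initialize: val = 0
Entering loop: for idx in range(1, 7):

After execution: val = 7
7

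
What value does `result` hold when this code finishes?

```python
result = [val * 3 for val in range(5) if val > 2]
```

Let's trace through this code step by step.

Initialize: result = [val * 3 for val in range(5) if val > 2]

After execution: result = [9, 12]
[9, 12]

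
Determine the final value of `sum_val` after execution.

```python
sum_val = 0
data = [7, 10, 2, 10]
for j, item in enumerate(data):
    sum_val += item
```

Let's trace through this code step by step.

Initialize: sum_val = 0
Initialize: data = [7, 10, 2, 10]
Entering loop: for j, item in enumerate(data):

After execution: sum_val = 29
29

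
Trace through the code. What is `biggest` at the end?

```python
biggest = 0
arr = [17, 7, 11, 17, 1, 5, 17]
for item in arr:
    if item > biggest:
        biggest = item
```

Let's trace through this code step by step.

Initialize: biggest = 0
Initialize: arr = [17, 7, 11, 17, 1, 5, 17]
Entering loop: for item in arr:

After execution: biggest = 17
17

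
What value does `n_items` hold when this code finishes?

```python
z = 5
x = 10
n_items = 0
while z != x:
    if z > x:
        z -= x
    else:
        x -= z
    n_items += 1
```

Let's trace through this code step by step.

Initialize: z = 5
Initialize: x = 10
Initialize: n_items = 0
Entering loop: while z != x:

After execution: n_items = 1
1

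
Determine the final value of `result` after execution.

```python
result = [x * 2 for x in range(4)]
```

Let's trace through this code step by step.

Initialize: result = [x * 2 for x in range(4)]

After execution: result = [0, 2, 4, 6]
[0, 2, 4, 6]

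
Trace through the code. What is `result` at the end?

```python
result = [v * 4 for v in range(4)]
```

Let's trace through this code step by step.

Initialize: result = [v * 4 for v in range(4)]

After execution: result = [0, 4, 8, 12]
[0, 4, 8, 12]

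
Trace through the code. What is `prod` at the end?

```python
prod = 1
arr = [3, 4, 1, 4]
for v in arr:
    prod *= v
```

Let's trace through this code step by step.

Initialize: prod = 1
Initialize: arr = [3, 4, 1, 4]
Entering loop: for v in arr:

After execution: prod = 48
48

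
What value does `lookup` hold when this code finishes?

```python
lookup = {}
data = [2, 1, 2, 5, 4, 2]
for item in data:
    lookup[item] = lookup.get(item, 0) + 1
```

Let's trace through this code step by step.

Initialize: lookup = {}
Initialize: data = [2, 1, 2, 5, 4, 2]
Entering loop: for item in data:

After execution: lookup = {2: 3, 1: 1, 5: 1, 4: 1}
{2: 3, 1: 1, 5: 1, 4: 1}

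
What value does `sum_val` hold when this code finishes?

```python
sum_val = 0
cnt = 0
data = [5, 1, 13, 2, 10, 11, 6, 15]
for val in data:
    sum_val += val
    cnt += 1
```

Let's trace through this code step by step.

Initialize: sum_val = 0
Initialize: cnt = 0
Initialize: data = [5, 1, 13, 2, 10, 11, 6, 15]
Entering loop: for val in data:

After execution: sum_val = 63
63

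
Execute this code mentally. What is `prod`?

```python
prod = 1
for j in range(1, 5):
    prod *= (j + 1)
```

Let's trace through this code step by step.

Initialize: prod = 1
Entering loop: for j in range(1, 5):

After execution: prod = 120
120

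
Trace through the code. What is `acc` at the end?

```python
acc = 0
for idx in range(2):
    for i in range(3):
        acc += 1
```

Let's trace through this code step by step.

Initialize: acc = 0
Entering loop: for idx in range(2):

After execution: acc = 6
6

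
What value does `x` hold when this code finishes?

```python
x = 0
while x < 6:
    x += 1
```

Let's trace through this code step by step.

Initialize: x = 0
Entering loop: while x < 6:

After execution: x = 6
6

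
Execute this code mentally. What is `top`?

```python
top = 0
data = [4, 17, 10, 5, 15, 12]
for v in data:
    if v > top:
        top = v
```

Let's trace through this code step by step.

Initialize: top = 0
Initialize: data = [4, 17, 10, 5, 15, 12]
Entering loop: for v in data:

After execution: top = 17
17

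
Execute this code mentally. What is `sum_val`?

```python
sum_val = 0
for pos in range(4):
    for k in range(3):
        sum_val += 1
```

Let's trace through this code step by step.

Initialize: sum_val = 0
Entering loop: for pos in range(4):

After execution: sum_val = 12
12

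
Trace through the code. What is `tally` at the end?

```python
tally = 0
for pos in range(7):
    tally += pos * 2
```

Let's trace through this code step by step.

Initialize: tally = 0
Entering loop: for pos in range(7):

After execution: tally = 42
42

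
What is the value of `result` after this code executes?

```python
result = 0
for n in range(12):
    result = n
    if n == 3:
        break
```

Let's trace through this code step by step.

Initialize: result = 0
Entering loop: for n in range(12):

After execution: result = 3
3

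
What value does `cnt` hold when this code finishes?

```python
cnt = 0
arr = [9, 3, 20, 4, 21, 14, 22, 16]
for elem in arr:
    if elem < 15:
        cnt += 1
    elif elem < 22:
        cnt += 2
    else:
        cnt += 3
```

Let's trace through this code step by step.

Initialize: cnt = 0
Initialize: arr = [9, 3, 20, 4, 21, 14, 22, 16]
Entering loop: for elem in arr:

After execution: cnt = 13
13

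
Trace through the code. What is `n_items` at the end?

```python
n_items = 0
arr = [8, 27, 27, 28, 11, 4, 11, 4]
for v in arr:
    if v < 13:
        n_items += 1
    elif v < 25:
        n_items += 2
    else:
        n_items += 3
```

Let's trace through this code step by step.

Initialize: n_items = 0
Initialize: arr = [8, 27, 27, 28, 11, 4, 11, 4]
Entering loop: for v in arr:

After execution: n_items = 14
14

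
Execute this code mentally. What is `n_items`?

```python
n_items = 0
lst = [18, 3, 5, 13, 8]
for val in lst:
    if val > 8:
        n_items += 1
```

Let's trace through this code step by step.

Initialize: n_items = 0
Initialize: lst = [18, 3, 5, 13, 8]
Entering loop: for val in lst:

After execution: n_items = 2
2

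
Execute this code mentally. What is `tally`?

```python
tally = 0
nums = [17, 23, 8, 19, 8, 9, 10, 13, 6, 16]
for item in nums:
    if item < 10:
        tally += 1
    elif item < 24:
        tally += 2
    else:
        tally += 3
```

Let's trace through this code step by step.

Initialize: tally = 0
Initialize: nums = [17, 23, 8, 19, 8, 9, 10, 13, 6, 16]
Entering loop: for item in nums:

After execution: tally = 16
16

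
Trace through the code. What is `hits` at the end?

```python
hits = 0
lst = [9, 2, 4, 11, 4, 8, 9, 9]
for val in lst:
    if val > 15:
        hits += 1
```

Let's trace through this code step by step.

Initialize: hits = 0
Initialize: lst = [9, 2, 4, 11, 4, 8, 9, 9]
Entering loop: for val in lst:

After execution: hits = 0
0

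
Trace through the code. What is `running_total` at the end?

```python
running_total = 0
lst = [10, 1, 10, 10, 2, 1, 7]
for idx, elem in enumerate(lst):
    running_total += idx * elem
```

Let's trace through this code step by step.

Initialize: running_total = 0
Initialize: lst = [10, 1, 10, 10, 2, 1, 7]
Entering loop: for idx, elem in enumerate(lst):

After execution: running_total = 106
106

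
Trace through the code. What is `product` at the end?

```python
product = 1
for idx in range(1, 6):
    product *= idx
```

Let's trace through this code step by step.

Initialize: product = 1
Entering loop: for idx in range(1, 6):

After execution: product = 120
120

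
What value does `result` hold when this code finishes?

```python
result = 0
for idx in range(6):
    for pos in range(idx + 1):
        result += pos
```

Let's trace through this code step by step.

Initialize: result = 0
Entering loop: for idx in range(6):

After execution: result = 35
35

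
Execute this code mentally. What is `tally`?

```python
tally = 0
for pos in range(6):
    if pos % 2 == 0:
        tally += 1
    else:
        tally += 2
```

Let's trace through this code step by step.

Initialize: tally = 0
Entering loop: for pos in range(6):

After execution: tally = 9
9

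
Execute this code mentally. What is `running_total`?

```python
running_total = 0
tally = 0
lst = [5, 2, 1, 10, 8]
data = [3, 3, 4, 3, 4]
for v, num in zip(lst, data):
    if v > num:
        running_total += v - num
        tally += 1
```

Let's trace through this code step by step.

Initialize: running_total = 0
Initialize: tally = 0
Initialize: lst = [5, 2, 1, 10, 8]
Initialize: data = [3, 3, 4, 3, 4]
Entering loop: for v, num in zip(lst, data):

After execution: running_total = 13
13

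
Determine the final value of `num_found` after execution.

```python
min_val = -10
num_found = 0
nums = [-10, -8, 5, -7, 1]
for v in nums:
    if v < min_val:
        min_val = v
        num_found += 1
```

Let's trace through this code step by step.

Initialize: min_val = -10
Initialize: num_found = 0
Initialize: nums = [-10, -8, 5, -7, 1]
Entering loop: for v in nums:

After execution: num_found = 0
0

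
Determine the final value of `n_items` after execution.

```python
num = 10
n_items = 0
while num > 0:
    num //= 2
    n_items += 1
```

Let's trace through this code step by step.

Initialize: num = 10
Initialize: n_items = 0
Entering loop: while num > 0:

After execution: n_items = 4
4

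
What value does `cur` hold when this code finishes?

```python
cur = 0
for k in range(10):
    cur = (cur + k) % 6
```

Let's trace through this code step by step.

Initialize: cur = 0
Entering loop: for k in range(10):

After execution: cur = 3
3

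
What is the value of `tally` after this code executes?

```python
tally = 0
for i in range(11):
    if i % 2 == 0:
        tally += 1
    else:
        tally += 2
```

Let's trace through this code step by step.

Initialize: tally = 0
Entering loop: for i in range(11):

After execution: tally = 16
16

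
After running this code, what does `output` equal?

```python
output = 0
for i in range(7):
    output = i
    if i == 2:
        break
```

Let's trace through this code step by step.

Initialize: output = 0
Entering loop: for i in range(7):

After execution: output = 2
2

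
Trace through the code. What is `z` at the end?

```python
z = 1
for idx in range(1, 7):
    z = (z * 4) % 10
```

Let's trace through this code step by step.

Initialize: z = 1
Entering loop: for idx in range(1, 7):

After execution: z = 6
6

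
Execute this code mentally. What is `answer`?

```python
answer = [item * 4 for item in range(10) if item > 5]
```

Let's trace through this code step by step.

Initialize: answer = [item * 4 for item in range(10) if item > 5]

After execution: answer = [24, 28, 32, 36]
[24, 28, 32, 36]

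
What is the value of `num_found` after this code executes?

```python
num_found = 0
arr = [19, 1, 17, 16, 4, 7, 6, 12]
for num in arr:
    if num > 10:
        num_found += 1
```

Let's trace through this code step by step.

Initialize: num_found = 0
Initialize: arr = [19, 1, 17, 16, 4, 7, 6, 12]
Entering loop: for num in arr:

After execution: num_found = 4
4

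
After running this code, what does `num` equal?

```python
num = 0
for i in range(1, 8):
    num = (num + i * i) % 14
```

Let's trace through this code step by step.

Initialize: num = 0
Entering loop: for i in range(1, 8):

After execution: num = 0
0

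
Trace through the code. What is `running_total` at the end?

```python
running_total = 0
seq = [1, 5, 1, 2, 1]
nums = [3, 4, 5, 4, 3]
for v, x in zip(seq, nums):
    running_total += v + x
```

Let's trace through this code step by step.

Initialize: running_total = 0
Initialize: seq = [1, 5, 1, 2, 1]
Initialize: nums = [3, 4, 5, 4, 3]
Entering loop: for v, x in zip(seq, nums):

After execution: running_total = 29
29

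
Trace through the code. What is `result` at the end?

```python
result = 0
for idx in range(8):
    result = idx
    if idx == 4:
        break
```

Let's trace through this code step by step.

Initialize: result = 0
Entering loop: for idx in range(8):

After execution: result = 4
4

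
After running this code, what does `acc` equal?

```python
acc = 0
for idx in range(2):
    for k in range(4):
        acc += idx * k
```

Let's trace through this code step by step.

Initialize: acc = 0
Entering loop: for idx in range(2):

After execution: acc = 6
6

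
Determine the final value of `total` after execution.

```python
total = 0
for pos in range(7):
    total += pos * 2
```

Let's trace through this code step by step.

Initialize: total = 0
Entering loop: for pos in range(7):

After execution: total = 42
42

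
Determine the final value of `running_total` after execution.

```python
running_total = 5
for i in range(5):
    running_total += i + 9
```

Let's trace through this code step by step.

Initialize: running_total = 5
Entering loop: for i in range(5):

After execution: running_total = 60
60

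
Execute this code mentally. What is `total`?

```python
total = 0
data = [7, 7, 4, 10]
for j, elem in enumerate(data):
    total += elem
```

Let's trace through this code step by step.

Initialize: total = 0
Initialize: data = [7, 7, 4, 10]
Entering loop: for j, elem in enumerate(data):

After execution: total = 28
28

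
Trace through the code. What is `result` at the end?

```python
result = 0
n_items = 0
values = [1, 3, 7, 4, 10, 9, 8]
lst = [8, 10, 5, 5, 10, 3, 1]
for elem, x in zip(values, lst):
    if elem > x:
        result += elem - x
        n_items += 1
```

Let's trace through this code step by step.

Initialize: result = 0
Initialize: n_items = 0
Initialize: values = [1, 3, 7, 4, 10, 9, 8]
Initialize: lst = [8, 10, 5, 5, 10, 3, 1]
Entering loop: for elem, x in zip(values, lst):

After execution: result = 15
15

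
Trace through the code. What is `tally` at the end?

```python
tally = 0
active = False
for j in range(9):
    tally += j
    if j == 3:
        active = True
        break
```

Let's trace through this code step by step.

Initialize: tally = 0
Initialize: active = False
Entering loop: for j in range(9):

After execution: tally = 6
6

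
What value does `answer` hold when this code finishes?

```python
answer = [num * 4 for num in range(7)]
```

Let's trace through this code step by step.

Initialize: answer = [num * 4 for num in range(7)]

After execution: answer = [0, 4, 8, 12, 16, 20, 24]
[0, 4, 8, 12, 16, 20, 24]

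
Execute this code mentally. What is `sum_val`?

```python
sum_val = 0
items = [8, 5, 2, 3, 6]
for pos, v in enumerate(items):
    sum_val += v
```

Let's trace through this code step by step.

Initialize: sum_val = 0
Initialize: items = [8, 5, 2, 3, 6]
Entering loop: for pos, v in enumerate(items):

After execution: sum_val = 24
24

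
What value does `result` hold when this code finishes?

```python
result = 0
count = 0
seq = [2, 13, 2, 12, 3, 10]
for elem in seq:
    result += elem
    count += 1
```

Let's trace through this code step by step.

Initialize: result = 0
Initialize: count = 0
Initialize: seq = [2, 13, 2, 12, 3, 10]
Entering loop: for elem in seq:

After execution: result = 42
42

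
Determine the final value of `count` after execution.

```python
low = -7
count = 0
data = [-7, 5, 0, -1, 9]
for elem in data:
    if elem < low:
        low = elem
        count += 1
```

Let's trace through this code step by step.

Initialize: low = -7
Initialize: count = 0
Initialize: data = [-7, 5, 0, -1, 9]
Entering loop: for elem in data:

After execution: count = 0
0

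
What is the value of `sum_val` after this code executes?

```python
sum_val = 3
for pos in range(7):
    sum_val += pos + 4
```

Let's trace through this code step by step.

Initialize: sum_val = 3
Entering loop: for pos in range(7):

After execution: sum_val = 52
52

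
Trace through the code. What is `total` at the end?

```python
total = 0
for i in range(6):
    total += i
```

Let's trace through this code step by step.

Initialize: total = 0
Entering loop: for i in range(6):

After execution: total = 15
15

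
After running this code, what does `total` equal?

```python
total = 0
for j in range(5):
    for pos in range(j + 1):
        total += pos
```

Let's trace through this code step by step.

Initialize: total = 0
Entering loop: for j in range(5):

After execution: total = 20
20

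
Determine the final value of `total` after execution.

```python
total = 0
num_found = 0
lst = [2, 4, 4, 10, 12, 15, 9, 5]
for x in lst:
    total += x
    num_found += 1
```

Let's trace through this code step by step.

Initialize: total = 0
Initialize: num_found = 0
Initialize: lst = [2, 4, 4, 10, 12, 15, 9, 5]
Entering loop: for x in lst:

After execution: total = 61
61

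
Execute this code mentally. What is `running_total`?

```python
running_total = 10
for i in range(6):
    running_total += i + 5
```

Let's trace through this code step by step.

Initialize: running_total = 10
Entering loop: for i in range(6):

After execution: running_total = 55
55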